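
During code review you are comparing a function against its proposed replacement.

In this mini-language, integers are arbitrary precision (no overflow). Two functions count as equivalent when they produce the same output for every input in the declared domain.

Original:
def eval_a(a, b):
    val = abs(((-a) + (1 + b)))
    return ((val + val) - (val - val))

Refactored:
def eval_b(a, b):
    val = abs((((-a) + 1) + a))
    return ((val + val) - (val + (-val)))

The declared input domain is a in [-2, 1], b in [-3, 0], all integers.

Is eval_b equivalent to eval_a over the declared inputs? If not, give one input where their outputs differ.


The rewrite breaks on a=-2, b=-3, where the results are 0 and 2.
eval_a: val := 0 | result 0
eval_b: val := 1 | result 2
verdict: not equivalent; witness: a=-2, b=-3


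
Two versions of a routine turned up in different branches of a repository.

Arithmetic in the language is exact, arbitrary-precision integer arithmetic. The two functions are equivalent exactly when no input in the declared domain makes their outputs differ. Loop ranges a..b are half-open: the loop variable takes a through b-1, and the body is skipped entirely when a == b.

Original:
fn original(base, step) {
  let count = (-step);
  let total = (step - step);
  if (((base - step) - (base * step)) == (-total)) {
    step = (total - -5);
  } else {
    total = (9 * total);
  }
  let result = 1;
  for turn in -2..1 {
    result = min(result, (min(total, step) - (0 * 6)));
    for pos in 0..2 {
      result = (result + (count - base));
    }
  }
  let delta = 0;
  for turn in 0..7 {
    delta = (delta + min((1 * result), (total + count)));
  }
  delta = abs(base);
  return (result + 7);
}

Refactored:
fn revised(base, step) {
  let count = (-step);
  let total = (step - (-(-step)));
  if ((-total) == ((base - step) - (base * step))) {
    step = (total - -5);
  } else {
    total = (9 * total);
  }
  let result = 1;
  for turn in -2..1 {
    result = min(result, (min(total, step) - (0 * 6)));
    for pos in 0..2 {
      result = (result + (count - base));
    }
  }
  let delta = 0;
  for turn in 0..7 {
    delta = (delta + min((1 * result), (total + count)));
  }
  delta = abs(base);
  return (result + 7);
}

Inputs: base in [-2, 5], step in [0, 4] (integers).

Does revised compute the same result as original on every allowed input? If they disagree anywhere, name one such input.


Equivalent — the differences include same computation, different form, yet no declared input distinguishes the two.
One worked example (base=4, step=3) — original: count=-3, then total=0, then (((base - step) - (base * step)) == (-total)) is false, then total=0, then result=1, then (turn=-2), then result=0, then (pos=0), then result=-7, then (pos=1), then result=-14, then (turn=-1), then result=-14, then (pos=0), then result=-21, then (pos=1), then result=-28, then (turn=0), then result=-28, then (pos=0), then result=-35, then (pos=1), then result=-42, then delta=0, then (turn=0), then delta=-42, then (turn=1), then delta=-84, then (turn=2), then delta=-126, then (turn=3), then delta=-168, then (turn=4), then delta=-210, then (turn=5), then delta=-252, then (turn=6), then delta=-294, then delta=4, then returns -35; revised: count=-3, then total=0, then ((-total) == ((base - step) - (base * step))) is false, then total=0, then result=1, then (turn=-2), then result=0, then (pos=0), then result=-7, then (pos=1), then result=-14, then (turn=-1), then result=-14, then (pos=0), then result=-21, then (pos=1), then result=-28, then (turn=0), then result=-28, then (pos=0), then result=-35, then (pos=1), then result=-42, then delta=0, then (turn=0), then delta=-42, then (turn=1), then delta=-84, then (turn=2), then delta=-126, then (turn=3), then delta=-168, then (turn=4), then delta=-210, then (turn=5), then delta=-252, then (turn=6), then delta=-294, then delta=4, then returns -35; agreement on -35.
Checked all 40 inputs in the declared domain: the outputs agree on every one.
verdict: equivalent


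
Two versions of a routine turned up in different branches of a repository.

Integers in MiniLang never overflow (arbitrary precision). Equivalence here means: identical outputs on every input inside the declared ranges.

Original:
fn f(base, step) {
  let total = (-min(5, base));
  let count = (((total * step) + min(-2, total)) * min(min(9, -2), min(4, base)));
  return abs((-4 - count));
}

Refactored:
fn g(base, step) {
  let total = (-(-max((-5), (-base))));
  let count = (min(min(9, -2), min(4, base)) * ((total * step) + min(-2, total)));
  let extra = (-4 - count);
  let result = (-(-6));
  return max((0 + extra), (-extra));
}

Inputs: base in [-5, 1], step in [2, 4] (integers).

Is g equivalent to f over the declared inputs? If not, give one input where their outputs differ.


The two versions differ — the changes include min/max/abs usage differs, and arithmetic usage differs, and constant usage differs, and local variable names differ, and statement counts differ.
As a probe, take base=-5, step=2: f runs total becomes 5; next count becomes -40; next final value 36; g runs total becomes 5; next count becomes -40; next extra becomes 36; next result becomes 6; next final value 36; both end at 36.
Every one of the 21 inputs gives matching results.
verdict: equivalent


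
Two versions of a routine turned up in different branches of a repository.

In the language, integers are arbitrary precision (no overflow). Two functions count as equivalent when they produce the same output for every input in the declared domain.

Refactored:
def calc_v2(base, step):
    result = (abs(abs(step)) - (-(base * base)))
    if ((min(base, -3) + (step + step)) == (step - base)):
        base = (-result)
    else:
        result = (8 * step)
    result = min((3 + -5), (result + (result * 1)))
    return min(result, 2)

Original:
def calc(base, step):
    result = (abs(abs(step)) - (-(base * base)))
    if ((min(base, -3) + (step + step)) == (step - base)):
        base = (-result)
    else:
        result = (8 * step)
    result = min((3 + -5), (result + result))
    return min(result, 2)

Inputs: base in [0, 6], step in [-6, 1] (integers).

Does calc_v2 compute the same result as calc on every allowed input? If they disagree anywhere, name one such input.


Changes here: arithmetic usage differs, constant usage differs; the full 56-point sweep finds no disagreement.
verdict: equivalent


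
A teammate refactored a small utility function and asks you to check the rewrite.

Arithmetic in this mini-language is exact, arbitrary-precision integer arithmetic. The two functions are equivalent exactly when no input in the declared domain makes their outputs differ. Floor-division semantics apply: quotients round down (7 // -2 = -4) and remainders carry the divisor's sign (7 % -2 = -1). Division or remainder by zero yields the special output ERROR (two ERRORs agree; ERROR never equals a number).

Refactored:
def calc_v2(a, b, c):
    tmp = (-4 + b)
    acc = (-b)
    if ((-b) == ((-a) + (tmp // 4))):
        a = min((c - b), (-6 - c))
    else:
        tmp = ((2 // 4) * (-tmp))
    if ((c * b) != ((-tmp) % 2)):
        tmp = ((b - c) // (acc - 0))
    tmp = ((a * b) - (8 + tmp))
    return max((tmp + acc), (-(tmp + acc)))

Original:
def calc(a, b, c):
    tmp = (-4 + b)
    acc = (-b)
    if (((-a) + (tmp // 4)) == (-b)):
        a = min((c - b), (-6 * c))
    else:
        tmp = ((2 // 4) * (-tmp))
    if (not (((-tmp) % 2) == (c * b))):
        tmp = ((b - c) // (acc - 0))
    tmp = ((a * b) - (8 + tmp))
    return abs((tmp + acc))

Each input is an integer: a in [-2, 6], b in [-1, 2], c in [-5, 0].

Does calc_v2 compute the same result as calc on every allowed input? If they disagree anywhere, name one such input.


Try a=0, b=1, c=-2.
calc: tmp=-3, then acc=-1, then (((-a) + (tmp // 4)) == (-b)) is true, then a=-3, then (not (((-tmp) % 2) == (c * b))) is true, then tmp=-3, then tmp=-8, then returns 9
calc_v2: tmp=-3, then acc=-1, then ((-b) == ((-a) + (tmp // 4))) is true, then a=-4, then ((c * b) != ((-tmp) % 2)) is true, then tmp=-3, then tmp=-9, then returns 10
9 != 10, so the rewrite changes behavior.
verdict: not equivalent; witness: a=0, b=1, c=-2


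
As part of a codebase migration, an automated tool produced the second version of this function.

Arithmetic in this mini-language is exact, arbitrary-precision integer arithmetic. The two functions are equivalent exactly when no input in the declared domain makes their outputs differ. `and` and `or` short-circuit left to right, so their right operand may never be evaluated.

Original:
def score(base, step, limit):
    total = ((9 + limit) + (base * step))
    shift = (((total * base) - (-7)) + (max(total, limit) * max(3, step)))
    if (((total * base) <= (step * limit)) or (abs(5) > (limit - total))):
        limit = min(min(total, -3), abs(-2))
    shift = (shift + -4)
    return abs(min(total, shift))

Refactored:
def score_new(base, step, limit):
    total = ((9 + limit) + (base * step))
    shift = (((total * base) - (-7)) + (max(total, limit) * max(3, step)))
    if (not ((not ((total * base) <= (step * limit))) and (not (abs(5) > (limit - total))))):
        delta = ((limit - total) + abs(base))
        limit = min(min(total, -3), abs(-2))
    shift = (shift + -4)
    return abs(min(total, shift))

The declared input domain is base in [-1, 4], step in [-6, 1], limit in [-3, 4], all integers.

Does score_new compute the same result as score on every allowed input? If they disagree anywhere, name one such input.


The two are interchangeable: statement counts differ; also local variable names differ; also boolean connective usage differs; also min/max/abs usage differs; also arithmetic usage differs, and every declared input agrees.
Tracing base=3, step=-4, limit=3: score: total becomes 0; next shift becomes 16; next (((total * base) <= (step * limit)) or (abs(5) > (limit - total))) evaluates to true; next limit becomes -3; next shift becomes 12; next final value 0 | score_new: total becomes 0; next shift becomes 16; next (not ((not ((total * base) <= (step * limit))) and (not (abs(5) > (limit - total))))) evaluates to true; next delta becomes 6; next limit becomes -3; next shift becomes 12; next final value 0 — matching result 0.
An exhaustive pass over the 384 declared inputs shows identical outputs.
verdict: equivalent


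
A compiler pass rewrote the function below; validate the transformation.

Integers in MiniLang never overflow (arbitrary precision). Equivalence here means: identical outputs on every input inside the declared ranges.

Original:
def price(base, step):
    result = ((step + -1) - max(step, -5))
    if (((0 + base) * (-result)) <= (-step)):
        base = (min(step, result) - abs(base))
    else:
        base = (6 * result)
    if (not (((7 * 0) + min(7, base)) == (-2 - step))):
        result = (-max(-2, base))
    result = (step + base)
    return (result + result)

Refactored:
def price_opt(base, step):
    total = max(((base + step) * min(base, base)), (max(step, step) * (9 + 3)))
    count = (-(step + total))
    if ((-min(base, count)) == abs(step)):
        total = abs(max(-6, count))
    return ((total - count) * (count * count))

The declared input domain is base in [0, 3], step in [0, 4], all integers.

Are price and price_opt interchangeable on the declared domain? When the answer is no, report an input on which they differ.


At base=0, step=0: price gives -2, price_opt gives 0.
verdict: not equivalent; witness: base=0, step=0


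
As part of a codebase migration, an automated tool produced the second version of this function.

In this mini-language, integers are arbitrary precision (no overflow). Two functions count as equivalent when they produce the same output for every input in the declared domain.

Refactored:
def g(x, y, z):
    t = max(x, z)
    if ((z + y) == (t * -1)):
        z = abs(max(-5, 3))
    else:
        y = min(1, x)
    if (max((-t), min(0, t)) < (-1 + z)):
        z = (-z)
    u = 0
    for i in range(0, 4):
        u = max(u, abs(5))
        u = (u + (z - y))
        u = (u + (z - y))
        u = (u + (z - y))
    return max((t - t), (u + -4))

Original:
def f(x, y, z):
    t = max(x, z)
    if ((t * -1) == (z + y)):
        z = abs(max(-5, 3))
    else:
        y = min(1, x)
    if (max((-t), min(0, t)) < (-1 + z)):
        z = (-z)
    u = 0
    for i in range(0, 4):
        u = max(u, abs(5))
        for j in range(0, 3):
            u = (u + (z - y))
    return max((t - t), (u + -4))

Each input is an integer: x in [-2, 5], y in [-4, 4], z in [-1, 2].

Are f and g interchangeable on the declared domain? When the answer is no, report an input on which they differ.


The two versions differ — the changes include statement counts differ, and local variable names differ, and arithmetic usage differs, and loop structure differs.
Spot check at x=3, y=1, z=-1 — f: t becomes 3; next ((t * -1) == (z + y)) evaluates to false; next y becomes 1; next (max((-t), min(0, t)) < (-1 + z)) evaluates to false; next u becomes 0; next at i=0:; next u becomes 5; next at j=0:; next u becomes 3; next at j=1:; next u becomes 1; next at j=2:; next u becomes -1; next at i=1:; next u becomes 5; next at j=0:; next u becomes 3; next at j=1:; next u becomes 1; next at j=2:; next u becomes -1; next at i=2:; next u becomes 5; next at j=0:; next u becomes 3; next at j=1:; next u becomes 1; next at j=2:; next u becomes -1; next at i=3:; next u becomes 5; next at j=0:; next u becomes 3; next at j=1:; next u becomes 1; next at j=2:; next u becomes -1; next final value 0. g: t becomes 3; next ((z + y) == (t * -1)) evaluates to false; next y becomes 1; next (max((-t), min(0, t)) < (-1 + z)) evaluates to false; next u becomes 0; next at i=0:; next u becomes 5; next u becomes 3; next u becomes 1; next u becomes -1; next at i=1:; next u becomes 5; next u becomes 3; next u becomes 1; next u becomes -1; next at i=2:; next u becomes 5; next u becomes 3; next u becomes 1; next u becomes -1; next at i=3:; next u becomes 5; next u becomes 3; next u becomes 1; next u becomes -1; next final value 0. Both give 0.
Across all 288 domain points the two functions coincide.
verdict: equivalent


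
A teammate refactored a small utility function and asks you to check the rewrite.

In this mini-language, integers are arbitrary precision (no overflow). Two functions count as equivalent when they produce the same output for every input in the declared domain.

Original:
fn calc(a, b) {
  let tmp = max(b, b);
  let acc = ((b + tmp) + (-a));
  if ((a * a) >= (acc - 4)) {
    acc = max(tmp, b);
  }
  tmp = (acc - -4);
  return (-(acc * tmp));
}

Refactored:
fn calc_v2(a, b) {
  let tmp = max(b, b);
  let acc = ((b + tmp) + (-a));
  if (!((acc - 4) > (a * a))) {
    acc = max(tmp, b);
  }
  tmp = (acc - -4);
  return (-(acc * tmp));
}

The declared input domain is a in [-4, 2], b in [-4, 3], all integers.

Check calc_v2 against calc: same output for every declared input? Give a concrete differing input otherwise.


Comparing the listings, the differences include: boolean connective usage differs; also comparison usage differs.
One worked example (a=2, b=-3) — calc: tmp := -3 | acc := -8 | ((a * a) >= (acc - 4)): true | acc := -3 | tmp := 1 | result 3; calc_v2: tmp := -3 | acc := -8 | (!((acc - 4) > (a * a))): true | acc := -3 | tmp := 1 | result 3; agreement on 3.
Checked all 56 inputs in the declared domain: the outputs agree on every one.
verdict: equivalent


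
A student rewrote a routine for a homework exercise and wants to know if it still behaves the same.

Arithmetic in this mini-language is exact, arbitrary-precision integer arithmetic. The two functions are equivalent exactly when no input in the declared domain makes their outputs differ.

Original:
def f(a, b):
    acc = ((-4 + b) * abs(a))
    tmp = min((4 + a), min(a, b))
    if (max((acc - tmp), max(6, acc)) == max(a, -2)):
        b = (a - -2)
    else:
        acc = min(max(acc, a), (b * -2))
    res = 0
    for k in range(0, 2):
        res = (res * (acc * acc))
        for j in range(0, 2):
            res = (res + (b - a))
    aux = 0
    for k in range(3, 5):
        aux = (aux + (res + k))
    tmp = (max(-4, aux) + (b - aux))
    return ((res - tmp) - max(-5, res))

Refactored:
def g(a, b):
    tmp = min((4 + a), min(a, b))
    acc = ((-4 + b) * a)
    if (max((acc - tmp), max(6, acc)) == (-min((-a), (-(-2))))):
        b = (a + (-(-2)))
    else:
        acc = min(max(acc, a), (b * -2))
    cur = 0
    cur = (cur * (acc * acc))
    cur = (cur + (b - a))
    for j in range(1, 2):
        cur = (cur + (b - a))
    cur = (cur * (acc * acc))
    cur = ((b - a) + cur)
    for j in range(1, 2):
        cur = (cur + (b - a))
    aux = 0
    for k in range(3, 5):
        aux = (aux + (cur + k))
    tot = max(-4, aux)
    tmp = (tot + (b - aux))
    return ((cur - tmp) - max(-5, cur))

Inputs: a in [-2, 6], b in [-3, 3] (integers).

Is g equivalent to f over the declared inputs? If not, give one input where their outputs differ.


Run the pair on a=-2, b=-3.
f: acc becomes -14; next tmp becomes -3; next (max((acc - tmp), max(6, acc)) == max(a, -2)) evaluates to false; next acc becomes -2; next res becomes 0; next at k=0:; next res becomes 0; next at j=0:; next res becomes -1; next at j=1:; next res becomes -2; next at k=1:; next res becomes -8; next at j=0:; next res becomes -9; next at j=1:; next res becomes -10; next aux becomes 0; next at k=3:; next aux becomes -7; next at k=4:; next aux becomes -13; next tmp becomes 6; next final value -11
g: tmp becomes -3; next acc becomes 14; next (max((acc - tmp), max(6, acc)) == (-min((-a), (-(-2))))) evaluates to false; next acc becomes 6; next cur becomes 0; next cur becomes 0; next cur becomes -1; next at j=1:; next cur becomes -2; next cur becomes -72; next cur becomes -73; next at j=1:; next cur becomes -74; next aux becomes 0; next at k=3:; next aux becomes -71; next at k=4:; next aux becomes -141; next tot becomes -4; next tmp becomes 134; next final value -203
-11 and -203 differ, so these are not the same function on this domain.
verdict: not equivalent; witness: a=-2, b=-3


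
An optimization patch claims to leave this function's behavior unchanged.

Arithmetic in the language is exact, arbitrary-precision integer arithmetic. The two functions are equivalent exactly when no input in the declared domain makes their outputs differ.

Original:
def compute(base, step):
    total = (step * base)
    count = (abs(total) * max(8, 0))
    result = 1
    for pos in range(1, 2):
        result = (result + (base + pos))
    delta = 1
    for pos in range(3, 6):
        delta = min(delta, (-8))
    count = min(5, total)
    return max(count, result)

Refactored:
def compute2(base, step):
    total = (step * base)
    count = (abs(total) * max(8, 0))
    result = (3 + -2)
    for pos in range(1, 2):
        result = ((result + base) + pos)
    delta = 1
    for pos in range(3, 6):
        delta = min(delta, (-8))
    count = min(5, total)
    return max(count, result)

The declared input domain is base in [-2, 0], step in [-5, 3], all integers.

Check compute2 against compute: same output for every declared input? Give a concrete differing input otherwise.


The two versions differ — the changes include constant usage differs, arithmetic usage differs.
One worked example (base=-2, step=0) — compute: total := 0 | count := 0 | result := 1 | iter pos=1: | result := 0 | delta := 1 | iter pos=3: | delta := -8 | iter pos=4: | delta := -8 | iter pos=5: | delta := -8 | count := 0 | result 0; compute2: total := 0 | count := 0 | result := 1 | iter pos=1: | result := 0 | delta := 1 | iter pos=3: | delta := -8 | iter pos=4: | delta := -8 | iter pos=5: | delta := -8 | count := 0 | result 0; agreement on 0.
An exhaustive pass over the 27 declared inputs shows identical outputs.
verdict: equivalent


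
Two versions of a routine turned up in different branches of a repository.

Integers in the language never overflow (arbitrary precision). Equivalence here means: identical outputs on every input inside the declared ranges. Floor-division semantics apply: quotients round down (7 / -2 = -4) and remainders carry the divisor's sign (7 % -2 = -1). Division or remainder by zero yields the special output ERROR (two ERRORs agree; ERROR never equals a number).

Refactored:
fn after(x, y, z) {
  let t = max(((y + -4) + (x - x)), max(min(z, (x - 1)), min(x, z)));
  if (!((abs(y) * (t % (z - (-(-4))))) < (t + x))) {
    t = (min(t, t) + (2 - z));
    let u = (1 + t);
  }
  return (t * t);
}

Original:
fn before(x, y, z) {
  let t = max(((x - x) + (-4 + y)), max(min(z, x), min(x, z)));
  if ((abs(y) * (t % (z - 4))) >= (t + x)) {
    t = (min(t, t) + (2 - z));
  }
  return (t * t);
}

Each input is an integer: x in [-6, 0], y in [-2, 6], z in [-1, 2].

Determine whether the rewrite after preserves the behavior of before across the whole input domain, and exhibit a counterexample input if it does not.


Equivalent. Whatever the rewrite altered, no input in the stated domain can expose a difference.
An exhaustive pass over the 252 declared inputs shows identical outputs.
Spot check at x=-2, y=1, z=1 — before: t=-2, then ((abs(y) * (t % (z - 4))) >= (t + x)) is true, then t=-1, then returns 1. after: t=-2, then (!((abs(y) * (t % (z - (-(-4))))) < (t + x))) is true, then t=-1, then u=0, then returns 1. Both give 1.
verdict: equivalent


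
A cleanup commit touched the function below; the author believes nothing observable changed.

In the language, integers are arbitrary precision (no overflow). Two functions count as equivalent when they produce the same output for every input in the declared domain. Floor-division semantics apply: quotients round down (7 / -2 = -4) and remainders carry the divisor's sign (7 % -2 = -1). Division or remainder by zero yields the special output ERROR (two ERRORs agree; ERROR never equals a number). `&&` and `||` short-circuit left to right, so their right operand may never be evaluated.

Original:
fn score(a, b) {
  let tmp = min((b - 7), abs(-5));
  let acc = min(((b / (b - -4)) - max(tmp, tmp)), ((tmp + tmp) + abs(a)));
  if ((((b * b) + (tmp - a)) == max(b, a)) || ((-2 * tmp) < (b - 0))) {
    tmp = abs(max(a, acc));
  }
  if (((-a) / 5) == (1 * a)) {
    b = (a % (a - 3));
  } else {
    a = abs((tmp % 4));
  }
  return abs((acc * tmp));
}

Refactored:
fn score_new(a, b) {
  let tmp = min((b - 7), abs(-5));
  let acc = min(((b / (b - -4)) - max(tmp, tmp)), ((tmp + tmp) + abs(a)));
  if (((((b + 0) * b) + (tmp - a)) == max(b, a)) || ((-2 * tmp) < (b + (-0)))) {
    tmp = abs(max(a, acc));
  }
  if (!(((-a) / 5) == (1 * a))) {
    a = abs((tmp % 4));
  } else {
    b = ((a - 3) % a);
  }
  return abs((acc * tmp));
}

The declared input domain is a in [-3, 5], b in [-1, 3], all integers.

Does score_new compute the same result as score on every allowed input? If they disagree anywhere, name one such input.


Take a=0, b=-1.
score: tmp = -8; acc = -16; ((((b * b) + (tmp - a)) == max(b, a)) || ((-2 * tmp) < (b - 0))) -> false; (((-a) / 5) == (1 * a)) -> true; b = 0; return 128
score_new: tmp = -8; acc = -16; (((((b + 0) * b) + (tmp - a)) == max(b, a)) || ((-2 * tmp) < (b + (-0)))) -> false; (!(((-a) / 5) == (1 * a))) -> false; division by zero -> ERROR
128 and ERROR differ, so these are not the same function on this domain.
verdict: not equivalent; witness: a=0, b=-1


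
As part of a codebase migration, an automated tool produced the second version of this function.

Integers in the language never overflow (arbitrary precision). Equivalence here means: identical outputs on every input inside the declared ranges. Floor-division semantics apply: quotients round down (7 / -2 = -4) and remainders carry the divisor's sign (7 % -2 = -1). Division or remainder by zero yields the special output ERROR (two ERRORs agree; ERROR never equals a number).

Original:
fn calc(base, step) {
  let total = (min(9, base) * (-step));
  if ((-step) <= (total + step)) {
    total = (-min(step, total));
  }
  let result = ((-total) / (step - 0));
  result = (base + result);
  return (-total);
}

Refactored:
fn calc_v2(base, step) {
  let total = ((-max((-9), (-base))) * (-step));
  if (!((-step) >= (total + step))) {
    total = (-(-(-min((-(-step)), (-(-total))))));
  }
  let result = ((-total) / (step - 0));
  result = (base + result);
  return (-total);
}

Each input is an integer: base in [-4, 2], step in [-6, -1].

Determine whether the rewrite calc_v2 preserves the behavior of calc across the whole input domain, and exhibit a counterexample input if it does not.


Input base=2, step=-6: -6 from calc versus -12 from calc_v2.
verdict: not equivalent; witness: base=2, step=-6


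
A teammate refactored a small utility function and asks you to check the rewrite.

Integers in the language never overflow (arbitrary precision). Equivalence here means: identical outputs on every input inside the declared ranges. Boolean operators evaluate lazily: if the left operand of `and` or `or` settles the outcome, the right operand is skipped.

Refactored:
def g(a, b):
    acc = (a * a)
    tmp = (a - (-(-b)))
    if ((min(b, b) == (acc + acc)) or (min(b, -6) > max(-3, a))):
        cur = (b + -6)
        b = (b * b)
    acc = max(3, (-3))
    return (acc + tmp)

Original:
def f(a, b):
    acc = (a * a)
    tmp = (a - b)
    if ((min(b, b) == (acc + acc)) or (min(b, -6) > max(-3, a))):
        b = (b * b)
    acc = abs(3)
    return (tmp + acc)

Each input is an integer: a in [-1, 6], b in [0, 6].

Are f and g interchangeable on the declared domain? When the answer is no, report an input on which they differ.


Equivalent — the differences include arithmetic usage differs; min/max/abs usage differs; constant usage differs; statement counts differ; local variable names differ, yet no declared input distinguishes the two.
Spot check at a=5, b=6 — f: acc = 25; tmp = -1; ((min(b, b) == (acc + acc)) or (min(b, -6) > max(-3, a))) -> false; acc = 3; return 2. g: acc = 25; tmp = -1; ((min(b, b) == (acc + acc)) or (min(b, -6) > max(-3, a))) -> false; acc = 3; return 2. Both give 2.
Every one of the 56 inputs gives matching results.
verdict: equivalent


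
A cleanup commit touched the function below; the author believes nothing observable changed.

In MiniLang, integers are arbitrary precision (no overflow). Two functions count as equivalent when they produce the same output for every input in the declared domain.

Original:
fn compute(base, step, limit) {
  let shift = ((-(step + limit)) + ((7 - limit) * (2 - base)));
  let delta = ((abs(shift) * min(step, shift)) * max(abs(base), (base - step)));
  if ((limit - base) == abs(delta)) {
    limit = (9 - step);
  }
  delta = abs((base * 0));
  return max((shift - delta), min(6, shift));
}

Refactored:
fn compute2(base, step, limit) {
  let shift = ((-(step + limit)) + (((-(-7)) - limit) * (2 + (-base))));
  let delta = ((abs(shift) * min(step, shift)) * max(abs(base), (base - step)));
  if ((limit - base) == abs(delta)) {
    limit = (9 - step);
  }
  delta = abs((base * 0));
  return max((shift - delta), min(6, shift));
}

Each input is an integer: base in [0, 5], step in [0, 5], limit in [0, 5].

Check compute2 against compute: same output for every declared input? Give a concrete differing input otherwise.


The two versions differ — the changes include arithmetic usage differs.
Tracing base=2, step=3, limit=1: compute: shift=-4, then delta=-32, then ((limit - base) == abs(delta)) is false, then delta=0, then returns -4 | compute2: shift=-4, then delta=-32, then ((limit - base) == abs(delta)) is false, then delta=0, then returns -4 — matching result -4.
Sweeping the whole domain (216 inputs) finds no disagreement.
verdict: equivalent


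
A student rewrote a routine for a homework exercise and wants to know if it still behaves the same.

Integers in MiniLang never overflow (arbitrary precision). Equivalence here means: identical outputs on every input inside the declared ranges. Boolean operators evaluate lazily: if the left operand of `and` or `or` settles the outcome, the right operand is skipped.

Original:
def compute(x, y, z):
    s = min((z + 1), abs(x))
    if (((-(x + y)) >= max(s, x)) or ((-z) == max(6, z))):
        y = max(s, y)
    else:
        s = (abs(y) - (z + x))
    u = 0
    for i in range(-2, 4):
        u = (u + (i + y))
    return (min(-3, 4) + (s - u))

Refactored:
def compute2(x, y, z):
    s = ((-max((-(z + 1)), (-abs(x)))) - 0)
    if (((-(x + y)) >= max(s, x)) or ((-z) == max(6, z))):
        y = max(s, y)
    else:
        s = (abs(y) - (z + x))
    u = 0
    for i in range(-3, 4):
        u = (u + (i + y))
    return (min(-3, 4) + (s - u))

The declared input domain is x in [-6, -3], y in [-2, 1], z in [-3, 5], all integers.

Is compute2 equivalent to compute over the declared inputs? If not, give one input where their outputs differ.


On input x=-6, y=-2, z=-3, compute returns 4 while compute2 returns 9.
verdict: not equivalent; witness: x=-6, y=-2, z=-3


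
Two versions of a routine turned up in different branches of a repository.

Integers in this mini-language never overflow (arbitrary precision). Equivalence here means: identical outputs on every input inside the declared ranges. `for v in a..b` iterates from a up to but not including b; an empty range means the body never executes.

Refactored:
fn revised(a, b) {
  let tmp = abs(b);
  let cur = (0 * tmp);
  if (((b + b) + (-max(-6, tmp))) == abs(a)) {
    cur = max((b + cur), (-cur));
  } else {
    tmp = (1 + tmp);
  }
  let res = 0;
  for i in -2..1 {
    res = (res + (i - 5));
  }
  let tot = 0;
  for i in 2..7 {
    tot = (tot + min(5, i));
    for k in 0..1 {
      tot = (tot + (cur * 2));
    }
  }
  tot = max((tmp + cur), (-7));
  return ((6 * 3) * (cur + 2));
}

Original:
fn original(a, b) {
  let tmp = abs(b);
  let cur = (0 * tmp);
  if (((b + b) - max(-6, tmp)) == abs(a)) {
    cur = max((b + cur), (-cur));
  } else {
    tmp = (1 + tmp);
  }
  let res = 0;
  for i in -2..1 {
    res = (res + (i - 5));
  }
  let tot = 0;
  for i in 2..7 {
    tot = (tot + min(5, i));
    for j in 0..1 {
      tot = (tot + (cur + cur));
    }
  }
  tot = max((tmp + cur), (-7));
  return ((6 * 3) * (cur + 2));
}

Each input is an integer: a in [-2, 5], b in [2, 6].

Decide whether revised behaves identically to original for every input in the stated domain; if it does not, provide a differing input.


Side by side, the visible changes include: constant usage differs, local variable names differ, arithmetic usage differs.
Tracing a=1, b=5: original: tmp := 5 | cur := 0 | (((b + b) - max(-6, tmp)) == abs(a)): false | tmp := 6 | res := 0 | iter i=-2: | res := -7 | iter i=-1: | res := -13 | iter i=0: | res := -18 | tot := 0 | iter i=2: | tot := 2 | iter j=0: | tot := 2 | iter i=3: | tot := 5 | iter j=0: | tot := 5 | iter i=4: | tot := 9 | iter j=0: | tot := 9 | iter i=5: | tot := 14 | iter j=0: | tot := 14 | iter i=6: | tot := 19 | iter j=0: | tot := 19 | tot := 6 | result 36 | revised: tmp := 5 | cur := 0 | (((b + b) + (-max(-6, tmp))) == abs(a)): false | tmp := 6 | res := 0 | iter i=-2: | res := -7 | iter i=-1: | res := -13 | iter i=0: | res := -18 | tot := 0 | iter i=2: | tot := 2 | iter k=0: | tot := 2 | iter i=3: | tot := 5 | iter k=0: | tot := 5 | iter i=4: | tot := 9 | iter k=0: | tot := 9 | iter i=5: | tot := 14 | iter k=0: | tot := 14 | iter i=6: | tot := 19 | iter k=0: | tot := 19 | tot := 6 | result 36 — matching result 36.
Across all 40 domain points the two functions coincide.
verdict: equivalent


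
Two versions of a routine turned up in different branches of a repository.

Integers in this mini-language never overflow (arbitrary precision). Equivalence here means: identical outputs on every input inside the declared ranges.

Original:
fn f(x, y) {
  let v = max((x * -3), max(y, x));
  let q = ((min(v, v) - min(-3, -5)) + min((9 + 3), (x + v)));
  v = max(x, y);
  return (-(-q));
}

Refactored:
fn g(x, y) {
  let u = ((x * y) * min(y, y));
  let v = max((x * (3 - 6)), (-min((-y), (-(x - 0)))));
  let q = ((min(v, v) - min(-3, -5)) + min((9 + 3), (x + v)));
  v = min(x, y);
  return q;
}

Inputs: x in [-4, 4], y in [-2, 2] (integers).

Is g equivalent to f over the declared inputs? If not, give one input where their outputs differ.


Equivalent. Although `max(x, y)` became `min(x, y)`, no input in the stated domain can expose it.
Checked all 45 inputs in the declared domain: the outputs agree on every one.
Tracing x=1, y=2: f: v = 2; q = 10; v = 2; return 10 | g: u = 4; v = 2; q = 10; v = 1; return 10 — matching result 10.
verdict: equivalent


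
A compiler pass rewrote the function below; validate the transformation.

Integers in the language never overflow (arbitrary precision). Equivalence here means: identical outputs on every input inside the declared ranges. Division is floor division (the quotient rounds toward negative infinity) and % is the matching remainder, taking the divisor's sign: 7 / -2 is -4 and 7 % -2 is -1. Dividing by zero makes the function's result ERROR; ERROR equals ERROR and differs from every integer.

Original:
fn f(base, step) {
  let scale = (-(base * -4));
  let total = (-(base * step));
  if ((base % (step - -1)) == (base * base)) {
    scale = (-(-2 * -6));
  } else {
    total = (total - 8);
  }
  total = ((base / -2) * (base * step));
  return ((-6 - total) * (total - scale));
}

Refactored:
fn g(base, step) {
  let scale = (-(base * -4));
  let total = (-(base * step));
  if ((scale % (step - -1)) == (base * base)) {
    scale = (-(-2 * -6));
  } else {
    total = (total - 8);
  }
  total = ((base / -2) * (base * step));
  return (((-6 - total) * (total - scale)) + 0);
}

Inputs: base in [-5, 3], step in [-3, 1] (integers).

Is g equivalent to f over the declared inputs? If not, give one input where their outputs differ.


Evaluate both at base=-1, step=1.
f: scale = -4; total = 1; ((base % (step - -1)) == (base * base)) -> true; scale = -12; total = 0; return -72
g: scale = -4; total = 1; ((scale % (step - -1)) == (base * base)) -> false; total = -7; total = 0; return -24
-72 vs -24 — the two versions disagree here.
verdict: not equivalent; witness: base=-1, step=1


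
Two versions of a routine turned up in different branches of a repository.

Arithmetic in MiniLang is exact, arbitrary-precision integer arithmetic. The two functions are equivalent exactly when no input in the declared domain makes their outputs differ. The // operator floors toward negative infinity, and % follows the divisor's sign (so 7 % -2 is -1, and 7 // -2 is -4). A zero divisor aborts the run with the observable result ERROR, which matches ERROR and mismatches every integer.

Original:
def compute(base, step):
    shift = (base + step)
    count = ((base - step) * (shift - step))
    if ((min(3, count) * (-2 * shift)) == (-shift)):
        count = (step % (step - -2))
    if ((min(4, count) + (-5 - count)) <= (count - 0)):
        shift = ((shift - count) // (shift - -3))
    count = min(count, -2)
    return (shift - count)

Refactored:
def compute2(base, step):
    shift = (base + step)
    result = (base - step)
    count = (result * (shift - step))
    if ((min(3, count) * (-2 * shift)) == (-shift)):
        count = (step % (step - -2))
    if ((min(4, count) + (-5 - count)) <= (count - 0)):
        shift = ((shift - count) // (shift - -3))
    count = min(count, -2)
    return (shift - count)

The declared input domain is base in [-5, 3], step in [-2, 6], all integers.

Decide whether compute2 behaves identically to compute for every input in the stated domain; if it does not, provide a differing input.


Side by side, the visible changes include: statement counts differ, and local variable names differ.
As a probe, take base=-1, step=2: compute runs shift := 1 | count := 3 | ((min(3, count) * (-2 * shift)) == (-shift)): false | ((min(4, count) + (-5 - count)) <= (count - 0)): true | shift := -1 | count := -2 | result 1; compute2 runs shift := 1 | result := -3 | count := 3 | ((min(3, count) * (-2 * shift)) == (-shift)): false | ((min(4, count) + (-5 - count)) <= (count - 0)): true | shift := -1 | count := -2 | result 1; both end at 1.
Every one of the 81 inputs gives matching results.
verdict: equivalent


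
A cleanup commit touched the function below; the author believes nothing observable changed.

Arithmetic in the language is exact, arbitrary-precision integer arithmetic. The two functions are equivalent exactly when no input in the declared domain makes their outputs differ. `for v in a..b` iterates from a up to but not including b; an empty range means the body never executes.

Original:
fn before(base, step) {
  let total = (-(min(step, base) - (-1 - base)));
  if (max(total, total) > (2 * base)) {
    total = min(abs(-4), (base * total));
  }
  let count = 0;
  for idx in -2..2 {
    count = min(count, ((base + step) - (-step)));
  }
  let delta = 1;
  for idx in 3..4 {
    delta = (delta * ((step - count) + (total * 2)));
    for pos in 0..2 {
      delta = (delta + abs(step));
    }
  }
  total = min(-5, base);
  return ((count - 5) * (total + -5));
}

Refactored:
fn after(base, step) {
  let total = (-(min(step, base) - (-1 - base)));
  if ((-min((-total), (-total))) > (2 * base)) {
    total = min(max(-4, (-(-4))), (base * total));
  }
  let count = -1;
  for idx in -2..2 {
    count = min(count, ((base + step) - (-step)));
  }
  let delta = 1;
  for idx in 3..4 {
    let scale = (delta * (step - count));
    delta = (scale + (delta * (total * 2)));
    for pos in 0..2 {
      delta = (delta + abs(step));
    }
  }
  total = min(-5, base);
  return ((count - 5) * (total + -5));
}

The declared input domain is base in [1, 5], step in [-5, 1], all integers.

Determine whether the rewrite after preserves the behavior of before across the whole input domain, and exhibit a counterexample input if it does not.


The rewrite breaks on base=1, step=0, where the results are 50 and 60.
before: total := -2 | (max(total, total) > (2 * base)): false | count := 0 | iter idx=-2: | count := 0 | iter idx=-1: | count := 0 | iter idx=0: | count := 0 | iter idx=1: | count := 0 | delta := 1 | iter idx=3: | delta := -4 | iter pos=0: | delta := -4 | iter pos=1: | delta := -4 | total := -5 | result 50
after: total := -2 | ((-min((-total), (-total))) > (2 * base)): false | count := -1 | iter idx=-2: | count := -1 | iter idx=-1: | count := -1 | iter idx=0: | count := -1 | iter idx=1: | count := -1 | delta := 1 | iter idx=3: | scale := 1 | delta := -3 | iter pos=0: | delta := -3 | iter pos=1: | delta := -3 | total := -5 | result 60
verdict: not equivalent; witness: base=1, step=0


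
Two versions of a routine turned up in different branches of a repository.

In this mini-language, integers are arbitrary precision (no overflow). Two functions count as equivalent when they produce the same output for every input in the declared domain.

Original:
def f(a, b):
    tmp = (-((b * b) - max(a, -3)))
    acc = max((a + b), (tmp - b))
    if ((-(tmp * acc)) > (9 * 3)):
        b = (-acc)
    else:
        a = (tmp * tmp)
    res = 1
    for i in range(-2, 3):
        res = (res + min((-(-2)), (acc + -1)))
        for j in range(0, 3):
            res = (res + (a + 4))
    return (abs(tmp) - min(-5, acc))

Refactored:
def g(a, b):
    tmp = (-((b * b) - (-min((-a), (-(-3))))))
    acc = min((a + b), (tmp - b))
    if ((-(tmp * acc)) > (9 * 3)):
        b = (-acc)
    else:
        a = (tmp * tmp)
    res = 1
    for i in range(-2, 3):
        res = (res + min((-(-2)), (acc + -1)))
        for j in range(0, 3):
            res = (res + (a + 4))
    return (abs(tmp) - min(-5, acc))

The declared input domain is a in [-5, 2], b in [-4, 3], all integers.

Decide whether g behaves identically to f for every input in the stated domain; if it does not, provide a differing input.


Evaluate both at a=-5, b=-4.
f: tmp = -19; acc = -9; ((-(tmp * acc)) > (9 * 3)) -> false; a = 361; res = 1; [i=-2]; res = -9; [j=0]; res = 356; [j=1]; res = 721; [j=2]; res = 1086; [i=-1]; res = 1076; [j=0]; res = 1441; [j=1]; res = 1806; [j=2]; res = 2171; [i=0]; res = 2161; [j=0]; res = 2526; [j=1]; res = 2891; [j=2]; res = 3256; [i=1]; res = 3246; [j=0]; res = 3611; [j=1]; res = 3976; [j=2]; res = 4341; [i=2]; res = 4331; [j=0]; res = 4696; [j=1]; res = 5061; [j=2]; res = 5426; return 28
g: tmp = -19; acc = -15; ((-(tmp * acc)) > (9 * 3)) -> false; a = 361; res = 1; [i=-2]; res = -15; [j=0]; res = 350; [j=1]; res = 715; [j=2]; res = 1080; [i=-1]; res = 1064; [j=0]; res = 1429; [j=1]; res = 1794; [j=2]; res = 2159; [i=0]; res = 2143; [j=0]; res = 2508; [j=1]; res = 2873; [j=2]; res = 3238; [i=1]; res = 3222; [j=0]; res = 3587; [j=1]; res = 3952; [j=2]; res = 4317; [i=2]; res = 4301; [j=0]; res = 4666; [j=1]; res = 5031; [j=2]; res = 5396; return 34
28 vs 34 — the two versions disagree here.
verdict: not equivalent; witness: a=-5, b=-4
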